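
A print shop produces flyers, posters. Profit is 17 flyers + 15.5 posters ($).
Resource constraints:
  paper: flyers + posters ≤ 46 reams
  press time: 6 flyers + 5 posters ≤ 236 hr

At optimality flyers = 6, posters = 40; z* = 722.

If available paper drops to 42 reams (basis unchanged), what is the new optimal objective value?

690

Both paper and press time are binding at x*.
From A_Bᵀ y = c: 1·y_paper + 6·y_press time = 17; 1·y_paper + 5·y_press time = 15.5.
This yields shadow prices y_paper = 8, y_press time = 1.5.
Δz = y_paper·Δb = 8 × (-4) = -32, so new z* = 722 − 32 = 690.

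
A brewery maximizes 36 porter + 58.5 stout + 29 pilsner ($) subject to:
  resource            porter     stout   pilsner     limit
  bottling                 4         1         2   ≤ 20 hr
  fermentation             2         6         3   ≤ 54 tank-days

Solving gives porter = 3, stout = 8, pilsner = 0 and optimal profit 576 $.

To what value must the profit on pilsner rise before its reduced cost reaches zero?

36

At the optimum: bottling uses 20 of 20 (binding); fermentation uses 54 of 54 (binding).
The binding rows give the dual system: 4·y_bottling + 2·y_fermentation = 36 and 1·y_bottling + 6·y_fermentation = 58.5.
→ y_bottling = 4.5 and y_fermentation = 9.
pilsner enters the basis when its profit ≥ yᵀa₃ = 4.5·2 + 9·3 = 36.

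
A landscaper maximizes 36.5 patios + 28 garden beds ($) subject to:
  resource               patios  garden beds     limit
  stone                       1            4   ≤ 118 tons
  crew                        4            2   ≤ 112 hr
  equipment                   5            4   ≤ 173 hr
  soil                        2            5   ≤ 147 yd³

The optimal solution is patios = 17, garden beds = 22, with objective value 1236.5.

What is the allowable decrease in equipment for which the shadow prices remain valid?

33

Binding constraints: crew, equipment. The basis is B = [[4,2],[5,4]] with det 6.
Per unit decrease in equipment, x* moves by d = (0.3333, -0.6667).
The basis stays optimal until garden beds reaches 0; allowable decrease = 33 hr.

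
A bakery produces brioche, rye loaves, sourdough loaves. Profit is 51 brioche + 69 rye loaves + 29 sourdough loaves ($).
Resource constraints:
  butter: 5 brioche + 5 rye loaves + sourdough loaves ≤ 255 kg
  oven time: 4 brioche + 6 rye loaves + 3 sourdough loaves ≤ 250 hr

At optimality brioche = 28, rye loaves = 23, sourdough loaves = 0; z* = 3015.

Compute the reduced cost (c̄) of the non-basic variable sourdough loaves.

-1

At the optimum: butter uses 255 of 255 (binding); oven time uses 250 of 250 (binding).
From A_Bᵀ y = c: 5·y_butter + 4·y_oven time = 51; 5·y_butter + 6·y_oven time = 69.
This yields shadow prices y_butter = 3, y_oven time = 9.
Reduced cost of sourdough loaves: c₃ − yᵀa₃ = 29 − (3·1 + 9·3) = 29 − 30 = -1.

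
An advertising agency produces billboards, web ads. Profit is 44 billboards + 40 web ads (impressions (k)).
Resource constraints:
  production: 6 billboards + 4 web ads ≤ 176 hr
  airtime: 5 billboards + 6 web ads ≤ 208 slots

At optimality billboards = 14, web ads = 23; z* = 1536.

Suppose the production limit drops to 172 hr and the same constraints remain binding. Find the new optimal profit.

1520

Both production and airtime are binding at x*.
Dual feasibility on the basic columns requires 6·y_production + 5·y_airtime = 44, 4·y_production + 6·y_airtime = 40.
This yields shadow prices y_production = 4, y_airtime = 4.
Δz = y_production·Δb = 4 × (-4) = -16, so new z* = 1536 − 16 = 1520.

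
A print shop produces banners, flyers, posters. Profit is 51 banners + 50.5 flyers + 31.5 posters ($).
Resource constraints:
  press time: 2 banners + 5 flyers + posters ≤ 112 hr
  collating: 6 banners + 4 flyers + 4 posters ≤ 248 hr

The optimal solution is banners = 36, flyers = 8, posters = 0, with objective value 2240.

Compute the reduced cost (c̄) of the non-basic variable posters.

Both press time and collating are binding at x*.
From A_Bᵀ y = c: 2·y_press time + 6·y_collating = 51; 5·y_press time + 4·y_collating = 50.5.
Solving: y_press time = 4.5, y_collating = 7.
Reduced cost of posters: c₃ − yᵀa₃ = 31.5 − (4.5·1 + 7·4) = 31.5 − 32.5 = -1.

-1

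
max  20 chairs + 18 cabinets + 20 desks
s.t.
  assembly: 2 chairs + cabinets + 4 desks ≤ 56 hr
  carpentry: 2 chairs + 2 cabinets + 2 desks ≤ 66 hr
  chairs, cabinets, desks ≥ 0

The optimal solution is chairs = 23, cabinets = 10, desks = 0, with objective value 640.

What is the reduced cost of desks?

-4

Check each constraint at x*: assembly 56/56 (tight); carpentry 66/66 (tight).
The binding rows give the dual system: 2·y_assembly + 2·y_carpentry = 20 and 1·y_assembly + 2·y_carpentry = 18.
This yields shadow prices y_assembly = 2, y_carpentry = 8.
Reduced cost of desks: c₃ − yᵀa₃ = 20 − (2·4 + 8·2) = 20 − 24 = -4.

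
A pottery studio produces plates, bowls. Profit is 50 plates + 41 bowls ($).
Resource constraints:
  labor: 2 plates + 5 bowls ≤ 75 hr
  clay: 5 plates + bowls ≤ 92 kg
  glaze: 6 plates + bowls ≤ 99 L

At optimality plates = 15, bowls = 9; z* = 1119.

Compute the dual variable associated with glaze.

Check each constraint at x*: labor 75/75 (tight); clay 84/92 (slack 8); glaze 99/99 (tight).
By complementary slackness, y = 0 for the non-binding constraint.
The binding rows give the dual system: 2·y_labor + 6·y_glaze = 50 and 5·y_labor + 1·y_glaze = 41.
This yields shadow prices y_labor = 7, y_glaze = 6.
Shadow price of glaze = 6.

6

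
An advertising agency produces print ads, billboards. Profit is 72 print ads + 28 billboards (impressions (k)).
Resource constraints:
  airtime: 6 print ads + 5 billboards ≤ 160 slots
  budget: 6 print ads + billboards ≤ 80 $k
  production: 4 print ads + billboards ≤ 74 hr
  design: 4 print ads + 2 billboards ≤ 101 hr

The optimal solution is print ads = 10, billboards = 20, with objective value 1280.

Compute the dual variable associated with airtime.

4

At the optimum: airtime uses 160 of 160 (binding); budget uses 80 of 80 (binding); production uses 60 of 74 (slack = 14); design uses 80 of 101 (slack = 21).
By complementary slackness, y = 0 for the non-binding constraints.
From A_Bᵀ y = c: 6·y_airtime + 6·y_budget = 72; 5·y_airtime + 1·y_budget = 28.
Solving: y_airtime = 4, y_budget = 8.
Shadow price of airtime = 4.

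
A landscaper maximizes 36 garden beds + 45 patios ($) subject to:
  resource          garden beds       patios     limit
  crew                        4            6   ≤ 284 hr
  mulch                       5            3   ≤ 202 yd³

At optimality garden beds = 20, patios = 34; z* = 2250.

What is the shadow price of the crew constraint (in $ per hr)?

Check each constraint at x*: crew 284/284 (tight); mulch 202/202 (tight).
The binding rows give the dual system: 4·y_crew + 5·y_mulch = 36 and 6·y_crew + 3·y_mulch = 45.
Solving: y_crew = 6.5, y_mulch = 2.
Shadow price of crew = 6.5.

6.5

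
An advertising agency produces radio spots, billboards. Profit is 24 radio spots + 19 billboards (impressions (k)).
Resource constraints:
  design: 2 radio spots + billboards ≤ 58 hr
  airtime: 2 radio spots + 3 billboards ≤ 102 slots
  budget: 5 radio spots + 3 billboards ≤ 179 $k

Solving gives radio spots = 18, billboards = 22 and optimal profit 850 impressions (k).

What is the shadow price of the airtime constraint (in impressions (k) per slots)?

3.5

Check each constraint at x*: design 58/58 (tight); airtime 102/102 (tight); budget 156/179 (slack 23).
Slack constraints have shadow price 0 (complementary slackness).
From A_Bᵀ y = c: 2·y_design + 2·y_airtime = 24; 1·y_design + 3·y_airtime = 19.
This yields shadow prices y_design = 8.5, y_airtime = 3.5.
Shadow price of airtime = 3.5.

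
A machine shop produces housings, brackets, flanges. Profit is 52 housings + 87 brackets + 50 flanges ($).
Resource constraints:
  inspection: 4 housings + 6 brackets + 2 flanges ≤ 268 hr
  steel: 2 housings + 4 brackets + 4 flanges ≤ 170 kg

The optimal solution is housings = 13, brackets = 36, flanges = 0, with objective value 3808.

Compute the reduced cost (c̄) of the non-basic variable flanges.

Check each constraint at x*: inspection 268/268 (tight); steel 170/170 (tight).
The binding rows give the dual system: 4·y_inspection + 2·y_steel = 52 and 6·y_inspection + 4·y_steel = 87.
→ y_inspection = 8.5 and y_steel = 9.
Reduced cost of flanges: c₃ − yᵀa₃ = 50 − (8.5·2 + 9·4) = 50 − 53 = -3.

-3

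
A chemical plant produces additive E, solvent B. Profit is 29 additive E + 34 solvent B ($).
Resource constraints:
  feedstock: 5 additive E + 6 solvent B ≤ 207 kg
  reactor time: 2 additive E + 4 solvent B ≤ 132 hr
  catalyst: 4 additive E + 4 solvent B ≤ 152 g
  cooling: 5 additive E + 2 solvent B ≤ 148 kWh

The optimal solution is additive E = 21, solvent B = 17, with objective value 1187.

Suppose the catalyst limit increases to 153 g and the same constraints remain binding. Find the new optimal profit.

1188

Check each constraint at x*: feedstock 207/207 (tight); reactor time 110/132 (slack 22); catalyst 152/152 (tight); cooling 139/148 (slack 9).
Since reactor time, cooling are not tight, their duals are 0.
Dual feasibility on the basic columns requires 5·y_feedstock + 4·y_catalyst = 29, 6·y_feedstock + 4·y_catalyst = 34.
Solving: y_feedstock = 5, y_catalyst = 1.
Δz = y_catalyst·Δb = 1 × (1) = 1, so new z* = 1187 + 1 = 1188.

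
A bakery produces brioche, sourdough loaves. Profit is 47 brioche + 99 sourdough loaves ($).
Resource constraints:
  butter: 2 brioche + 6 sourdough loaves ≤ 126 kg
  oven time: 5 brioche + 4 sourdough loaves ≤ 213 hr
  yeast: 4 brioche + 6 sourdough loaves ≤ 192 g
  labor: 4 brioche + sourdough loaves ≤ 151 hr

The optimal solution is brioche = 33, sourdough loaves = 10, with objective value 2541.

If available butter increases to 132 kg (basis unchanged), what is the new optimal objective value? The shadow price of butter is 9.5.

2598

Δb = 6, so new z* = 2541 + (9.5)·(6) = 2541 + 57 = 2598.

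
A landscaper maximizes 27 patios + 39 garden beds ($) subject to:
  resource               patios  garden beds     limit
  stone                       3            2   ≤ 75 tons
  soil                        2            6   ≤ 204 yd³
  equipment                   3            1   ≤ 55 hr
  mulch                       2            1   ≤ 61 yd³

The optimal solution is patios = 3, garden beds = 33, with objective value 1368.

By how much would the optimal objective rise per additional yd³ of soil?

Binding: stone and soil. Non-binding: equipment (13 unused), mulch (22 unused).
Slack constraints have shadow price 0 (complementary slackness).
The binding rows give the dual system: 3·y_stone + 2·y_soil = 27 and 2·y_stone + 6·y_soil = 39.
Solving: y_stone = 6, y_soil = 4.5.
Shadow price of soil = 4.5.

4.5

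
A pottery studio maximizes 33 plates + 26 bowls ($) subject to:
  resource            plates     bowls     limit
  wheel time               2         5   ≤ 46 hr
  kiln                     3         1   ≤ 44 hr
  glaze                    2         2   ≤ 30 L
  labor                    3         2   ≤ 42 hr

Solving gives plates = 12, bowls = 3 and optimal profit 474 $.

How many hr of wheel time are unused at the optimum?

wheel time used = 2·12 + 5·3 = 39; slack = 46 − 39 = 7.

7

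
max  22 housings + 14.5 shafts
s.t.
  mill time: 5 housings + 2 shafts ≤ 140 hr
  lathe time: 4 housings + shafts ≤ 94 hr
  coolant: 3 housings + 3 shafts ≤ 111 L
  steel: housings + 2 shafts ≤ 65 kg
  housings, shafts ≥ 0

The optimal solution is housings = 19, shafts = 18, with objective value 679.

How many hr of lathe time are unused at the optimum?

0

lathe time used = 4·19 + 1·18 = 94; slack = 94 − 94 = 0.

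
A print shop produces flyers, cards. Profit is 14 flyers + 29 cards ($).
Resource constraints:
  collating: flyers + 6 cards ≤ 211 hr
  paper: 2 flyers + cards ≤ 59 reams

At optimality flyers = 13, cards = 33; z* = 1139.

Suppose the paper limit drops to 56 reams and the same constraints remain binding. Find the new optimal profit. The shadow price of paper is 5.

Δb = -3, so new z* = 1139 + (5)·(-3) = 1139 − 15 = 1124.

1124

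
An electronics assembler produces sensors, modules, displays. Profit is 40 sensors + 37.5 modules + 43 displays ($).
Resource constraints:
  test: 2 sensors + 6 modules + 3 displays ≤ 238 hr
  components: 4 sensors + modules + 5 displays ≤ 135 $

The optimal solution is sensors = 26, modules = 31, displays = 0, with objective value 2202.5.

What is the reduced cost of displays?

-9.5

At the optimum: test uses 238 of 238 (binding); components uses 135 of 135 (binding).
Dual feasibility on the basic columns requires 2·y_test + 4·y_components = 40, 6·y_test + 1·y_components = 37.5.
Solving: y_test = 5, y_components = 7.5.
Reduced cost of displays: c₃ − yᵀa₃ = 43 − (5·3 + 7.5·5) = 43 − 52.5 = -9.5.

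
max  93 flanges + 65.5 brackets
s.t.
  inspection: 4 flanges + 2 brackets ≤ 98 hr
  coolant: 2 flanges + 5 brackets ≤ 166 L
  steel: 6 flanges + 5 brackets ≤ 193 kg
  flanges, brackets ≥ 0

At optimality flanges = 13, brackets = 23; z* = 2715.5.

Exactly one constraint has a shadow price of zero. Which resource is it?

coolant

inspection: 98/98 (binding)
coolant: 141/166 (slack 25)
steel: 193/193 (binding)
By complementary slackness, a constraint with positive slack has shadow price 0 → coolant.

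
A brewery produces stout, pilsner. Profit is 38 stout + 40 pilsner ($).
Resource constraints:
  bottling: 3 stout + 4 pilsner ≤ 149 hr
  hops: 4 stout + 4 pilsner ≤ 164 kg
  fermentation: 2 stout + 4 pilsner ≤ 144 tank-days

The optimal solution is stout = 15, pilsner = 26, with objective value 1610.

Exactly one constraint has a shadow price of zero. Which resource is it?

bottling: 149/149 (binding)
hops: 164/164 (binding)
fermentation: 134/144 (slack 10)
By complementary slackness, a constraint with positive slack has shadow price 0 → fermentation.

fermentation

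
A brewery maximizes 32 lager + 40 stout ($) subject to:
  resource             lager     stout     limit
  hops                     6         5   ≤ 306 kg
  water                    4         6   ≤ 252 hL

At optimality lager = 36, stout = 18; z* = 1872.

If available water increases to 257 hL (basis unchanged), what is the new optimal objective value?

At the optimum: hops uses 306 of 306 (binding); water uses 252 of 252 (binding).
From A_Bᵀ y = c: 6·y_hops + 4·y_water = 32; 5·y_hops + 6·y_water = 40.
This yields shadow prices y_hops = 2, y_water = 5.
Δz = y_water·Δb = 5 × (5) = 25, so new z* = 1872 + 25 = 1897.

1897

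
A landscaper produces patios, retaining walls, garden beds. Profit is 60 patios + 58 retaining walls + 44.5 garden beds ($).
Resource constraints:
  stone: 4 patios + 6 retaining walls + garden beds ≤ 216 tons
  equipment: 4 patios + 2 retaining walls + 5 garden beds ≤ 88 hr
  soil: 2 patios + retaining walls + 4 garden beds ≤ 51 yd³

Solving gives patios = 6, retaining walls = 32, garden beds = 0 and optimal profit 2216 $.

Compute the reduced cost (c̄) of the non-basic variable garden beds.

At the optimum: stone uses 216 of 216 (binding); equipment uses 88 of 88 (binding); soil uses 44 of 51 (slack = 7).
By complementary slackness, y = 0 for the non-binding constraint.
From A_Bᵀ y = c: 4·y_stone + 4·y_equipment = 60; 6·y_stone + 2·y_equipment = 58.
Solving: y_stone = 7, y_equipment = 8.
Reduced cost of garden beds: c₃ − yᵀa₃ = 44.5 − (7·1 + 8·5) = 44.5 − 47 = -2.5.

-2.5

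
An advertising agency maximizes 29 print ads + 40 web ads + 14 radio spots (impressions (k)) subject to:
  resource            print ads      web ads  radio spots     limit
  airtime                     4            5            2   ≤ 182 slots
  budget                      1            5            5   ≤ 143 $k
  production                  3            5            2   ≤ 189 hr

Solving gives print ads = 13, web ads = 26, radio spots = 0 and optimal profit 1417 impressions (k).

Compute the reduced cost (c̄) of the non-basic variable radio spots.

Check each constraint at x*: airtime 182/182 (tight); budget 143/143 (tight); production 169/189 (slack 20).
Slack constraints have shadow price 0 (complementary slackness).
Dual feasibility on the basic columns requires 4·y_airtime + 1·y_budget = 29, 5·y_airtime + 5·y_budget = 40.
This yields shadow prices y_airtime = 7, y_budget = 1.
Reduced cost of radio spots: c₃ − yᵀa₃ = 14 − (7·2 + 1·5) = 14 − 19 = -5.

-5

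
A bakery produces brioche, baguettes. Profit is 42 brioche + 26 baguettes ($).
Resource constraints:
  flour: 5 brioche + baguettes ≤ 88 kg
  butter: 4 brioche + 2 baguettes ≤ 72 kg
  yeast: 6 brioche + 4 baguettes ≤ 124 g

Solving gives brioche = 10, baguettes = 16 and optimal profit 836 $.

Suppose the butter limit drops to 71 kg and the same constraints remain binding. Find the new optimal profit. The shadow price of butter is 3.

Δb = -1, so new z* = 836 + (3)·(-1) = 836 − 3 = 833.

833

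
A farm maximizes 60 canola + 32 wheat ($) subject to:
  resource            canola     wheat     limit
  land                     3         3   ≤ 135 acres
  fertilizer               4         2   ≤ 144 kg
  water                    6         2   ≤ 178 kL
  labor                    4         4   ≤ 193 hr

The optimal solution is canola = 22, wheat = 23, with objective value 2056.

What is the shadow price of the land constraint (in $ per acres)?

6

Binding: land and water. Non-binding: fertilizer (10 unused), labor (13 unused).
Slack constraints have shadow price 0 (complementary slackness).
Dual feasibility on the basic columns requires 3·y_land + 6·y_water = 60, 3·y_land + 2·y_water = 32.
→ y_land = 6 and y_water = 7.
Shadow price of land = 6.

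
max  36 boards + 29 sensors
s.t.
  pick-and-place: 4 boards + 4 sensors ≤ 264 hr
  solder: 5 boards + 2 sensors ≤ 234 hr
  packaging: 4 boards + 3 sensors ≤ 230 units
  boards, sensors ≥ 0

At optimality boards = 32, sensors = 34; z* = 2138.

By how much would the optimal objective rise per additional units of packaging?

7

Binding: pick-and-place and packaging. Non-binding: solder (6 unused).
Slack constraints have shadow price 0 (complementary slackness).
Dual feasibility on the basic columns requires 4·y_pick-and-place + 4·y_packaging = 36, 4·y_pick-and-place + 3·y_packaging = 29.
This yields shadow prices y_pick-and-place = 2, y_packaging = 7.
Shadow price of packaging = 7.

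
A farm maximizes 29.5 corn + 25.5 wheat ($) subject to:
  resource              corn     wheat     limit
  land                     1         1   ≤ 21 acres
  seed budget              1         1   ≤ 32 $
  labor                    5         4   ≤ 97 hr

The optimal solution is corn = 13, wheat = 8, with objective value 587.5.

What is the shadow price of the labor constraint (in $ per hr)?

4

At the optimum: land uses 21 of 21 (binding); seed budget uses 21 of 32 (slack = 11); labor uses 97 of 97 (binding).
By complementary slackness, y = 0 for the non-binding constraint.
The binding rows give the dual system: 1·y_land + 5·y_labor = 29.5 and 1·y_land + 4·y_labor = 25.5.
Solving: y_land = 9.5, y_labor = 4.
Shadow price of labor = 4.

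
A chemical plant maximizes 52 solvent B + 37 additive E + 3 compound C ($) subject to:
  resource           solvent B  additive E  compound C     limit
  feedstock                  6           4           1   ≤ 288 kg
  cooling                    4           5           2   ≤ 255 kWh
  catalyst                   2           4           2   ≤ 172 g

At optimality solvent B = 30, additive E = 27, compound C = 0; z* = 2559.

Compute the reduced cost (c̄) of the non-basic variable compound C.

-7

At the optimum: feedstock uses 288 of 288 (binding); cooling uses 255 of 255 (binding); catalyst uses 168 of 172 (slack = 4).
Slack constraints have shadow price 0 (complementary slackness).
The binding rows give the dual system: 6·y_feedstock + 4·y_cooling = 52 and 4·y_feedstock + 5·y_cooling = 37.
→ y_feedstock = 8 and y_cooling = 1.
Reduced cost of compound C: c₃ − yᵀa₃ = 3 − (8·1 + 1·2) = 3 − 10 = -7.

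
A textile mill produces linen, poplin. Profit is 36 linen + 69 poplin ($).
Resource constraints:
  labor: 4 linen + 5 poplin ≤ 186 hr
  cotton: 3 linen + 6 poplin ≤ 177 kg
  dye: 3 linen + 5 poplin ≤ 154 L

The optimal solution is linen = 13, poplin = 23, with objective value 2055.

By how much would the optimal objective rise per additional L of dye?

3

At the optimum: labor uses 167 of 186 (slack = 19); cotton uses 177 of 177 (binding); dye uses 154 of 154 (binding).
By complementary slackness, y = 0 for the non-binding constraint.
Dual feasibility on the basic columns requires 3·y_cotton + 3·y_dye = 36, 6·y_cotton + 5·y_dye = 69.
Solving: y_cotton = 9, y_dye = 3.
Shadow price of dye = 3.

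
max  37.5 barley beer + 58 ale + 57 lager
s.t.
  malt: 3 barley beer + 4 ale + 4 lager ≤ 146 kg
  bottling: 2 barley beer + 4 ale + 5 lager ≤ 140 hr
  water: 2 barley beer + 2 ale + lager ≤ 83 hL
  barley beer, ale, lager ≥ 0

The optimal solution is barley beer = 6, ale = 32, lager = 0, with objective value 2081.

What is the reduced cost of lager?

-7

At the optimum: malt uses 146 of 146 (binding); bottling uses 140 of 140 (binding); water uses 76 of 83 (slack = 7).
By complementary slackness, y = 0 for the non-binding constraint.
The binding rows give the dual system: 3·y_malt + 2·y_bottling = 37.5 and 4·y_malt + 4·y_bottling = 58.
This yields shadow prices y_malt = 8.5, y_bottling = 6.
Reduced cost of lager: c₃ − yᵀa₃ = 57 − (8.5·4 + 6·5) = 57 − 64 = -7.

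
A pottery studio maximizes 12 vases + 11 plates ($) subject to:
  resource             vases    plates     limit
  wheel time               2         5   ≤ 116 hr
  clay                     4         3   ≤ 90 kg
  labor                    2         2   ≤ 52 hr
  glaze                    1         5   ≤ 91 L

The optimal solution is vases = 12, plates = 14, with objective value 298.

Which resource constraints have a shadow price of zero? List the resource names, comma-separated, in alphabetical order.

wheel time: 94/116 (slack 22)
clay: 90/90 (binding)
labor: 52/52 (binding)
glaze: 82/91 (slack 9)
By complementary slackness, a constraint with positive slack has shadow price 0 → glaze, wheel time.

glaze, wheel time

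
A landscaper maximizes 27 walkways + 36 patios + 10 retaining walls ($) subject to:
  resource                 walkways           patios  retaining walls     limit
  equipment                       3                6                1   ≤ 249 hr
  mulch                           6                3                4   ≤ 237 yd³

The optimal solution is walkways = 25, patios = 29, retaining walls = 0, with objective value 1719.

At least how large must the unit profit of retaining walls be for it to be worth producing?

Both equipment and mulch are binding at x*.
The binding rows give the dual system: 3·y_equipment + 6·y_mulch = 27 and 6·y_equipment + 3·y_mulch = 36.
→ y_equipment = 5 and y_mulch = 2.
retaining walls enters the basis when its profit ≥ yᵀa₃ = 5·1 + 2·4 = 13.

13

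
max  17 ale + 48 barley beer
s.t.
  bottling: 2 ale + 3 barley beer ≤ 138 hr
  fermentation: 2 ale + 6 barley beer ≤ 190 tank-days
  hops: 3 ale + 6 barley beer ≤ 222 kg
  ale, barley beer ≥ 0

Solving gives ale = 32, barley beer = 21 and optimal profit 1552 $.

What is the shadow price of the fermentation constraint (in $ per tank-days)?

Binding: fermentation and hops. Non-binding: bottling (11 unused).
Slack constraints have shadow price 0 (complementary slackness).
From A_Bᵀ y = c: 2·y_fermentation + 3·y_hops = 17; 6·y_fermentation + 6·y_hops = 48.
→ y_fermentation = 7 and y_hops = 1.
Shadow price of fermentation = 7.

7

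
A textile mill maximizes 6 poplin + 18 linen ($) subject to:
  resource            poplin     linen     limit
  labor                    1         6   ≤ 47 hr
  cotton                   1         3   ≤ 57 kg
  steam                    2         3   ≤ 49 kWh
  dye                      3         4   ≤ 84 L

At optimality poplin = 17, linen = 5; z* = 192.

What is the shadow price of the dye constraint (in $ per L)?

At the optimum: labor uses 47 of 47 (binding); cotton uses 32 of 57 (slack = 25); steam uses 49 of 49 (binding); dye uses 71 of 84 (slack = 13).
By complementary slackness, y = 0 for the non-binding constraints.
From A_Bᵀ y = c: 1·y_labor + 2·y_steam = 6; 6·y_labor + 3·y_steam = 18.
Solving: y_labor = 2, y_steam = 2.
Shadow price of dye = 0.

0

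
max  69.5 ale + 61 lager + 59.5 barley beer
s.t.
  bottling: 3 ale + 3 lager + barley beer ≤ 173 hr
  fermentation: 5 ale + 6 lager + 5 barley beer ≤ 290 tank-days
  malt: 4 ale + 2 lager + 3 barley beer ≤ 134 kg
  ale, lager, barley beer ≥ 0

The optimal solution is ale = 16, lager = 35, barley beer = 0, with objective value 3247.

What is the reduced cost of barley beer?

Check each constraint at x*: bottling 153/173 (slack 20); fermentation 290/290 (tight); malt 134/134 (tight).
Since bottling is not tight, its dual is 0.
The binding rows give the dual system: 5·y_fermentation + 4·y_malt = 69.5 and 6·y_fermentation + 2·y_malt = 61.
→ y_fermentation = 7.5 and y_malt = 8.
Reduced cost of barley beer: c₃ − yᵀa₃ = 59.5 − (7.5·5 + 8·3) = 59.5 − 61.5 = -2.

-2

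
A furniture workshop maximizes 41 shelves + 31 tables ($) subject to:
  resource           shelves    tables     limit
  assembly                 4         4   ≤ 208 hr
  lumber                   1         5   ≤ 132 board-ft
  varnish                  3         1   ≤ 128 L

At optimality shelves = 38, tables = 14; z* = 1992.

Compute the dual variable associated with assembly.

6.5

At the optimum: assembly uses 208 of 208 (binding); lumber uses 108 of 132 (slack = 24); varnish uses 128 of 128 (binding).
By complementary slackness, y = 0 for the non-binding constraint.
From A_Bᵀ y = c: 4·y_assembly + 3·y_varnish = 41; 4·y_assembly + 1·y_varnish = 31.
This yields shadow prices y_assembly = 6.5, y_varnish = 5.
Shadow price of assembly = 6.5.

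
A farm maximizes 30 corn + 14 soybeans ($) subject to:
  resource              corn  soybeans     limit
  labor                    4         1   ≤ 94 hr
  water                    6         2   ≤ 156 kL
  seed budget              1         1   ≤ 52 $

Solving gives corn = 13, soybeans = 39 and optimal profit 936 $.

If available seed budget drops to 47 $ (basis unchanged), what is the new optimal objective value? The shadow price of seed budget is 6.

906

Δb = -5, so new z* = 936 + (6)·(-5) = 936 − 30 = 906.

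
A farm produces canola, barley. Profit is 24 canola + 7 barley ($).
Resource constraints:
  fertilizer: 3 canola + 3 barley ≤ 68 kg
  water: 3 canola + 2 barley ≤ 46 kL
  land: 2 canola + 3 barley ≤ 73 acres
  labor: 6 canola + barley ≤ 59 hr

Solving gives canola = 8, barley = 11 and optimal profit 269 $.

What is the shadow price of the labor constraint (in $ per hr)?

3

At the optimum: fertilizer uses 57 of 68 (slack = 11); water uses 46 of 46 (binding); land uses 49 of 73 (slack = 24); labor uses 59 of 59 (binding).
Slack constraints have shadow price 0 (complementary slackness).
Dual feasibility on the basic columns requires 3·y_water + 6·y_labor = 24, 2·y_water + 1·y_labor = 7.
Solving: y_water = 2, y_labor = 3.
Shadow price of labor = 3.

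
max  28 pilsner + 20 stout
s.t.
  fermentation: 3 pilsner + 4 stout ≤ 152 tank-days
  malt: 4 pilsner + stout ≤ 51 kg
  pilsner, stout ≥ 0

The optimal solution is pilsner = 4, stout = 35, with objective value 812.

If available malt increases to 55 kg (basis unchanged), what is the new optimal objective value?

828

Check each constraint at x*: fermentation 152/152 (tight); malt 51/51 (tight).
Dual feasibility on the basic columns requires 3·y_fermentation + 4·y_malt = 28, 4·y_fermentation + 1·y_malt = 20.
→ y_fermentation = 4 and y_malt = 4.
Δz = y_malt·Δb = 4 × (4) = 16, so new z* = 812 + 16 = 828.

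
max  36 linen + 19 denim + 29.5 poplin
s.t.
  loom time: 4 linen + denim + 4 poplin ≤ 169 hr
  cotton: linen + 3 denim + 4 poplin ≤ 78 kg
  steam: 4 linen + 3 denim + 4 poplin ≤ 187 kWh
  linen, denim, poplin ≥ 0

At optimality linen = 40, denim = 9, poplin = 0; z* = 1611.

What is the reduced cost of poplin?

Check each constraint at x*: loom time 169/169 (tight); cotton 67/78 (slack 11); steam 187/187 (tight).
Since cotton is not tight, its dual is 0.
From A_Bᵀ y = c: 4·y_loom time + 4·y_steam = 36; 1·y_loom time + 3·y_steam = 19.
Solving: y_loom time = 4, y_steam = 5.
Reduced cost of poplin: c₃ − yᵀa₃ = 29.5 − (4·4 + 5·4) = 29.5 − 36 = -6.5.

-6.5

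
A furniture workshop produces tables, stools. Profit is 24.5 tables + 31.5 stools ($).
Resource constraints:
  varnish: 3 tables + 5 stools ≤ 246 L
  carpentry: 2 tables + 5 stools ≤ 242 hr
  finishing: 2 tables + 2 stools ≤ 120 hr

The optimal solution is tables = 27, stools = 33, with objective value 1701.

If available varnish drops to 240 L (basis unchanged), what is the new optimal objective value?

Binding: varnish and finishing. Non-binding: carpentry (23 unused).
Slack constraints have shadow price 0 (complementary slackness).
From A_Bᵀ y = c: 3·y_varnish + 2·y_finishing = 24.5; 5·y_varnish + 2·y_finishing = 31.5.
→ y_varnish = 3.5 and y_finishing = 7.
Δz = y_varnish·Δb = 3.5 × (-6) = -21, so new z* = 1701 − 21 = 1680.

1680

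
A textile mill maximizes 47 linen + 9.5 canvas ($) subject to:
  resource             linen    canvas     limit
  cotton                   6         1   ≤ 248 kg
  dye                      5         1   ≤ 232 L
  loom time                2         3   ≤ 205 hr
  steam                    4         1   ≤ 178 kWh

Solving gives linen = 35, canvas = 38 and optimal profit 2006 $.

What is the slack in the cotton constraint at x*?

0

cotton used = 6·35 + 1·38 = 248; slack = 248 − 248 = 0.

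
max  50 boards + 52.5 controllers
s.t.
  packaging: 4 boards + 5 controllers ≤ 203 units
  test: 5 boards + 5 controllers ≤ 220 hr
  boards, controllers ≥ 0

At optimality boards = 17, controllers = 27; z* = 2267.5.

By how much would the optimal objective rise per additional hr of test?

8

Both packaging and test are binding at x*.
From A_Bᵀ y = c: 4·y_packaging + 5·y_test = 50; 5·y_packaging + 5·y_test = 52.5.
Solving: y_packaging = 2.5, y_test = 8.
Shadow price of test = 8.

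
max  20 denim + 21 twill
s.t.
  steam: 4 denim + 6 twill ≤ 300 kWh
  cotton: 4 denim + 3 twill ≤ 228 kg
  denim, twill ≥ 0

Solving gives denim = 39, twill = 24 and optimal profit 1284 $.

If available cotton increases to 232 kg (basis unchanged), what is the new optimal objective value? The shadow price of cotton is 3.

Δb = 4, so new z* = 1284 + (3)·(4) = 1284 + 12 = 1296.

1296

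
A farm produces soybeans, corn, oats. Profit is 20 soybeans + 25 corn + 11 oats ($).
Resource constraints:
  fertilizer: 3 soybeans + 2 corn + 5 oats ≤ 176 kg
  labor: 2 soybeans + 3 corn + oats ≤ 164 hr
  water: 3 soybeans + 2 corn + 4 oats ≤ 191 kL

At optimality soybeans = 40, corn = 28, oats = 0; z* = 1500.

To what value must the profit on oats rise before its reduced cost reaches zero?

17

At the optimum: fertilizer uses 176 of 176 (binding); labor uses 164 of 164 (binding); water uses 176 of 191 (slack = 15).
By complementary slackness, y = 0 for the non-binding constraint.
The binding rows give the dual system: 3·y_fertilizer + 2·y_labor = 20 and 2·y_fertilizer + 3·y_labor = 25.
→ y_fertilizer = 2 and y_labor = 7.
oats enters the basis when its profit ≥ yᵀa₃ = 2·5 + 7·1 = 17.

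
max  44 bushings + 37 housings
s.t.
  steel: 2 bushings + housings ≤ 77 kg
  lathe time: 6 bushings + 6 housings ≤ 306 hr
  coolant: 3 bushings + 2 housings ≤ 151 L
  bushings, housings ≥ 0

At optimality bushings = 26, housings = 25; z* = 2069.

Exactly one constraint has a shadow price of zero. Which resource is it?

coolant

steel: 77/77 (binding)
lathe time: 306/306 (binding)
coolant: 128/151 (slack 23)
By complementary slackness, a constraint with positive slack has shadow price 0 → coolant.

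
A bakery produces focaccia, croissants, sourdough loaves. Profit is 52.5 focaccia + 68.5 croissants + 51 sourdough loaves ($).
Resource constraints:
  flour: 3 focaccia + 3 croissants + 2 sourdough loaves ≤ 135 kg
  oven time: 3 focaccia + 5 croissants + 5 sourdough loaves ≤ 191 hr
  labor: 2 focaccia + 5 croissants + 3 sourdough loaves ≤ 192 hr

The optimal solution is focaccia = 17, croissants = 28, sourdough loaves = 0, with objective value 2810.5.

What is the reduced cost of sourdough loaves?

-8

Check each constraint at x*: flour 135/135 (tight); oven time 191/191 (tight); labor 174/192 (slack 18).
Slack constraints have shadow price 0 (complementary slackness).
From A_Bᵀ y = c: 3·y_flour + 3·y_oven time = 52.5; 3·y_flour + 5·y_oven time = 68.5.
→ y_flour = 9.5 and y_oven time = 8.
Reduced cost of sourdough loaves: c₃ − yᵀa₃ = 51 − (9.5·2 + 8·5) = 51 − 59 = -8.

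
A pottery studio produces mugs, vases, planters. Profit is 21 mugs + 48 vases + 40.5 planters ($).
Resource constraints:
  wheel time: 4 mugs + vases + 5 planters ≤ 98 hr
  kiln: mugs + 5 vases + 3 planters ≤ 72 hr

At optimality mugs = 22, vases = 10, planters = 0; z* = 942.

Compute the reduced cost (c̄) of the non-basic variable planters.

Both wheel time and kiln are binding at x*.
From A_Bᵀ y = c: 4·y_wheel time + 1·y_kiln = 21; 1·y_wheel time + 5·y_kiln = 48.
This yields shadow prices y_wheel time = 3, y_kiln = 9.
Reduced cost of planters: c₃ − yᵀa₃ = 40.5 − (3·5 + 9·3) = 40.5 − 42 = -1.5.

-1.5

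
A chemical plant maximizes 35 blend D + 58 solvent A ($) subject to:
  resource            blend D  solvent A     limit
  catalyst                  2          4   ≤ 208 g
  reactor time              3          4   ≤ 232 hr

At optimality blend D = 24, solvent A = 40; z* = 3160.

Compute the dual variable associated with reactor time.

At the optimum: catalyst uses 208 of 208 (binding); reactor time uses 232 of 232 (binding).
Dual feasibility on the basic columns requires 2·y_catalyst + 3·y_reactor time = 35, 4·y_catalyst + 4·y_reactor time = 58.
→ y_catalyst = 8.5 and y_reactor time = 6.
Shadow price of reactor time = 6.

6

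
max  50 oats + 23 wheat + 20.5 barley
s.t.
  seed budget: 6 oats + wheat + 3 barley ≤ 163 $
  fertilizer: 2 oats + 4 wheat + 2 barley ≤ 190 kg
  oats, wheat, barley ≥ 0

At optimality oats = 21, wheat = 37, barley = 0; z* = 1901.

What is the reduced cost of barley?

Check each constraint at x*: seed budget 163/163 (tight); fertilizer 190/190 (tight).
The binding rows give the dual system: 6·y_seed budget + 2·y_fertilizer = 50 and 1·y_seed budget + 4·y_fertilizer = 23.
Solving: y_seed budget = 7, y_fertilizer = 4.
Reduced cost of barley: c₃ − yᵀa₃ = 20.5 − (7·3 + 4·2) = 20.5 − 29 = -8.5.

-8.5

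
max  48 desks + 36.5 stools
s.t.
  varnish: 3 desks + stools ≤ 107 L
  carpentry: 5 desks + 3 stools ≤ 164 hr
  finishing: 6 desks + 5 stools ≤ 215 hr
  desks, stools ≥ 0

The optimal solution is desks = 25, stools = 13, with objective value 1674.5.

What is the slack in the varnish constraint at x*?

varnish used = 3·25 + 1·13 = 88; slack = 107 − 88 = 19.

19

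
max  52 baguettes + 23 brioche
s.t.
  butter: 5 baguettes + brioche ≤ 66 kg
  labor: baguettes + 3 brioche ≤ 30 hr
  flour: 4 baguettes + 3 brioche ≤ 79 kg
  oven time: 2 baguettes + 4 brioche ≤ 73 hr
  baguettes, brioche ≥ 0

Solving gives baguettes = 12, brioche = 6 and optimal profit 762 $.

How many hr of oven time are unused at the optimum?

25

oven time used = 2·12 + 4·6 = 48; slack = 73 − 48 = 25.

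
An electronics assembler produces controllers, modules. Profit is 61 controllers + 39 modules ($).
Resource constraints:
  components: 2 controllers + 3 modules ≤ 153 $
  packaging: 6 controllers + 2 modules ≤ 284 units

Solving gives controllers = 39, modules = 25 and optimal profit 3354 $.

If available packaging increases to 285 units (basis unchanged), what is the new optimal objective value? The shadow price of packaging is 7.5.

Δb = 1, so new z* = 3354 + (7.5)·(1) = 3354 + 7.5 = 3361.5.

3361.5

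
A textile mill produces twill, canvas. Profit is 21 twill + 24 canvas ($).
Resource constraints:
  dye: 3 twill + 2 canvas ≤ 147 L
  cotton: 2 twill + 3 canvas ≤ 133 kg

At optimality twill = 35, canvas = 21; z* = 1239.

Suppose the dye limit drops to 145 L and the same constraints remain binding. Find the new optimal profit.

At the optimum: dye uses 147 of 147 (binding); cotton uses 133 of 133 (binding).
The binding rows give the dual system: 3·y_dye + 2·y_cotton = 21 and 2·y_dye + 3·y_cotton = 24.
This yields shadow prices y_dye = 3, y_cotton = 6.
Δz = y_dye·Δb = 3 × (-2) = -6, so new z* = 1239 − 6 = 1233.

1233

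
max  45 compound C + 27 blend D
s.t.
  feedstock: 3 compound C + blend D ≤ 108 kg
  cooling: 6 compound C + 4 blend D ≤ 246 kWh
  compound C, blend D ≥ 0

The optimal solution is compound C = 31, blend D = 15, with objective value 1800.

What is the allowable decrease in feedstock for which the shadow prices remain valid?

46.5

Binding constraints: feedstock, cooling. The basis is B = [[3,1],[6,4]] with det 6.
Per unit decrease in feedstock, x* moves by d = (-0.6667, 1).
The basis stays optimal until compound C reaches 0; allowable decrease = 46.5 kg.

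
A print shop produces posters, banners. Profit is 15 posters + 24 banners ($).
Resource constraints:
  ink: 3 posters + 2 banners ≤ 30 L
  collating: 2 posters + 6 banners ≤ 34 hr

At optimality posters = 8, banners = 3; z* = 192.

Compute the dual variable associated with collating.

Check each constraint at x*: ink 30/30 (tight); collating 34/34 (tight).
The binding rows give the dual system: 3·y_ink + 2·y_collating = 15 and 2·y_ink + 6·y_collating = 24.
Solving: y_ink = 3, y_collating = 3.
Shadow price of collating = 3.

3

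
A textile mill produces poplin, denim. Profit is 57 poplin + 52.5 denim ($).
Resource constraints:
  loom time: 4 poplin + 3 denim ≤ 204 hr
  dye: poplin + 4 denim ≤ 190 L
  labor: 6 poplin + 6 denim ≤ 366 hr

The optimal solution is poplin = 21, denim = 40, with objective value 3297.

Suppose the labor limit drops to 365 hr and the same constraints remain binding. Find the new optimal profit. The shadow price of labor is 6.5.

Δb = -1, so new z* = 3297 + (6.5)·(-1) = 3297 − 6.5 = 3290.5.

3290.5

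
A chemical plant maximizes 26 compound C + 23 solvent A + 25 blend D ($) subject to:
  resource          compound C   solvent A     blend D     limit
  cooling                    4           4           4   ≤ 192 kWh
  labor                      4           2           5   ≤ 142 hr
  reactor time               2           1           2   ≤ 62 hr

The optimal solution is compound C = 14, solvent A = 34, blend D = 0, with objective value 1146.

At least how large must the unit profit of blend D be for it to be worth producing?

Binding: cooling and reactor time. Non-binding: labor (18 unused).
By complementary slackness, y = 0 for the non-binding constraint.
From A_Bᵀ y = c: 4·y_cooling + 2·y_reactor time = 26; 4·y_cooling + 1·y_reactor time = 23.
This yields shadow prices y_cooling = 5, y_reactor time = 3.
blend D enters the basis when its profit ≥ yᵀa₃ = 5·4 + 3·2 = 26.

26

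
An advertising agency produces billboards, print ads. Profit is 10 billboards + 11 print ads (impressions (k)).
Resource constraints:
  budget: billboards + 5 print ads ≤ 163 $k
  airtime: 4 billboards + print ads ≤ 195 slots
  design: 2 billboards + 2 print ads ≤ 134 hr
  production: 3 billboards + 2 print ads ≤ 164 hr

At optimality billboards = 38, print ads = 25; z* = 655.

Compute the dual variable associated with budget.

1

Check each constraint at x*: budget 163/163 (tight); airtime 177/195 (slack 18); design 126/134 (slack 8); production 164/164 (tight).
Since airtime, design are not tight, their duals are 0.
The binding rows give the dual system: 1·y_budget + 3·y_production = 10 and 5·y_budget + 2·y_production = 11.
→ y_budget = 1 and y_production = 3.
Shadow price of budget = 1.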